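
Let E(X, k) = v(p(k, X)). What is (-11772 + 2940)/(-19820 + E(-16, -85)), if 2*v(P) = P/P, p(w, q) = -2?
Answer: 5888/13213 ≈ 0.44562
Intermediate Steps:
v(P) = 1/2 (v(P) = (P/P)/2 = (1/2)*1 = 1/2)
E(X, k) = 1/2
(-11772 + 2940)/(-19820 + E(-16, -85)) = (-11772 + 2940)/(-19820 + 1/2) = -8832/(-39639/2) = -8832*(-2/39639) = 5888/13213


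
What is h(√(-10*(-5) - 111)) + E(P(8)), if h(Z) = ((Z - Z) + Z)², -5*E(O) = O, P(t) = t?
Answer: -313/5 ≈ -62.600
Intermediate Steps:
E(O) = -O/5
h(Z) = Z² (h(Z) = (0 + Z)² = Z²)
h(√(-10*(-5) - 111)) + E(P(8)) = (√(-10*(-5) - 111))² - ⅕*8 = (√(50 - 111))² - 8/5 = (√(-61))² - 8/5 = (I*√61)² - 8/5 = -61 - 8/5 = -313/5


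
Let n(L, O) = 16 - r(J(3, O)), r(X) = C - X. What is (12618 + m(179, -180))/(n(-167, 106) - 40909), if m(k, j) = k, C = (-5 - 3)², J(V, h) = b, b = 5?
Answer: -12797/40952 ≈ -0.31249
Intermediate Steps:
J(V, h) = 5
C = 64 (C = (-8)² = 64)
r(X) = 64 - X
n(L, O) = -43 (n(L, O) = 16 - (64 - 1*5) = 16 - (64 - 5) = 16 - 1*59 = 16 - 59 = -43)
(12618 + m(179, -180))/(n(-167, 106) - 40909) = (12618 + 179)/(-43 - 40909) = 12797/(-40952) = 12797*(-1/40952) = -12797/40952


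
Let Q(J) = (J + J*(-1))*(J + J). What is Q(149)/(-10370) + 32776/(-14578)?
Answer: -16388/7289 ≈ -2.2483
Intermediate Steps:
Q(J) = 0 (Q(J) = (J - J)*(2*J) = 0*(2*J) = 0)
Q(149)/(-10370) + 32776/(-14578) = 0/(-10370) + 32776/(-14578) = 0*(-1/10370) + 32776*(-1/14578) = 0 - 16388/7289 = -16388/7289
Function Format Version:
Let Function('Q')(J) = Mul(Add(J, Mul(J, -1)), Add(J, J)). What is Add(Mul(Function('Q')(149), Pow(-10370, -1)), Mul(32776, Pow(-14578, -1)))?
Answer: Rational(-16388, 7289) ≈ -2.2483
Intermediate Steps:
Function('Q')(J) = 0 (Function('Q')(J) = Mul(Add(J, Mul(-1, J)), Mul(2, J)) = Mul(0, Mul(2, J)) = 0)
Add(Mul(Function('Q')(149), Pow(-10370, -1)), Mul(32776, Pow(-14578, -1))) = Add(Mul(0, Pow(-10370, -1)), Mul(32776, Pow(-14578, -1))) = Add(Mul(0, Rational(-1, 10370)), Mul(32776, Rational(-1, 14578))) = Add(0, Rational(-16388, 7289)) = Rational(-16388, 7289)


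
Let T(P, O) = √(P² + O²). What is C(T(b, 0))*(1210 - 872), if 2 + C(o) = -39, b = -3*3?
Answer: -13858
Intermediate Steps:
b = -9
T(P, O) = √(O² + P²)
C(o) = -41 (C(o) = -2 - 39 = -41)
C(T(b, 0))*(1210 - 872) = -41*(1210 - 872) = -41*338 = -13858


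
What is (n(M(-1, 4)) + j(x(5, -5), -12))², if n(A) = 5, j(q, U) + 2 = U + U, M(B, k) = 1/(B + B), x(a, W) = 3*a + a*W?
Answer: 441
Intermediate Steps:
x(a, W) = 3*a + W*a
M(B, k) = 1/(2*B)
j(q, U) = -2 + 2*U (j(q, U) = -2 + (U + U) = -2 + 2*U)
(n(M(-1, 4)) + j(x(5, -5), -12))² = (5 + (-2 + 2*(-12)))² = (5 + (-2 - 24))² = (5 - 26)² = (-21)² = 441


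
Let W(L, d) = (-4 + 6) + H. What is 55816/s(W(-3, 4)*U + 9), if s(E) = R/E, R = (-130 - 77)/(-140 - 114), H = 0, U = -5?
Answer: -14177264/207 ≈ -68489.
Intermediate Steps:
R = 207/254 (R = -207/(-254) = -207*(-1/254) = 207/254 ≈ 0.81496)
W(L, d) = 2 (W(L, d) = (-4 + 6) + 0 = 2 + 0 = 2)
s(E) = 207/(254*E)
55816/s(W(-3, 4)*U + 9) = 55816/((207/(254*(2*(-5) + 9)))) = 55816/((207/(254*(-10 + 9)))) = 55816/(((207/254)/(-1))) = 55816/(((207/254)*(-1))) = 55816/(-207/254) = 55816*(-254/207) = -14177264/207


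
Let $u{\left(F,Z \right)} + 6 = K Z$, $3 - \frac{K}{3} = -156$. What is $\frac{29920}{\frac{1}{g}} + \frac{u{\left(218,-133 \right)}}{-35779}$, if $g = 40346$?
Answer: $\frac{43190702920727}{35779} \approx 1.2072 \cdot 10^{9}$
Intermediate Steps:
$K = 477$ ($K = 9 - -468 = 9 + 468 = 477$)
$u{\left(F,Z \right)} = -6 + 477 Z$
$\frac{29920}{\frac{1}{g}} + \frac{u{\left(218,-133 \right)}}{-35779} = \frac{29920}{\frac{1}{40346}} + \frac{-6 + 477 \left(-133\right)}{-35779} = 29920 \frac{1}{\frac{1}{40346}} + \left(-6 - 63441\right) \left(- \frac{1}{35779}\right) = 29920 \cdot 40346 - - \frac{63447}{35779} = 1207152320 + \frac{63447}{35779} = \frac{43190702920727}{35779}$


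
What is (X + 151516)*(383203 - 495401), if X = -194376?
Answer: 4808806280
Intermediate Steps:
(X + 151516)*(383203 - 495401) = (-194376 + 151516)*(383203 - 495401) = -42860*(-112198) = 4808806280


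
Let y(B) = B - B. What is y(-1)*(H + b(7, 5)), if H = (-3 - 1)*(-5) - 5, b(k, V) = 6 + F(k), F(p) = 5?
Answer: 0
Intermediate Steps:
y(B) = 0
b(k, V) = 11 (b(k, V) = 6 + 5 = 11)
H = 15 (H = -4*(-5) - 5 = 20 - 5 = 15)
y(-1)*(H + b(7, 5)) = 0*(15 + 11) = 0*26 = 0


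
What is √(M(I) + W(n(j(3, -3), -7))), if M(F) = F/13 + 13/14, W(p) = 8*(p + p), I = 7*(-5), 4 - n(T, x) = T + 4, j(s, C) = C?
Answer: 3*√170170/182 ≈ 6.7997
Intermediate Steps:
n(T, x) = -T (n(T, x) = 4 - (T + 4) = 4 - (4 + T) = 4 + (-4 - T) = -T)
I = -35
W(p) = 16*p (W(p) = 8*(2*p) = 16*p)
M(F) = 13/14 + F/13 (M(F) = F*(1/13) + 13*(1/14) = F/13 + 13/14 = 13/14 + F/13)
√(M(I) + W(n(j(3, -3), -7))) = √((13/14 + (1/13)*(-35)) + 16*(-1*(-3))) = √((13/14 - 35/13) + 16*3) = √(-321/182 + 48) = √(8415/182) = 3*√170170/182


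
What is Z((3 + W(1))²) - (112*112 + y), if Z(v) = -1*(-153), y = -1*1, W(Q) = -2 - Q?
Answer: -12390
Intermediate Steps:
y = -1
Z(v) = 153
Z((3 + W(1))²) - (112*112 + y) = 153 - (112*112 - 1) = 153 - (12544 - 1) = 153 - 1*12543 = 153 - 12543 = -12390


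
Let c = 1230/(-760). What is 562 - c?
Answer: 42835/76 ≈ 563.62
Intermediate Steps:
c = -123/76 (c = 1230*(-1/760) = -123/76 ≈ -1.6184)
562 - c = 562 - 1*(-123/76) = 562 + 123/76 = 42835/76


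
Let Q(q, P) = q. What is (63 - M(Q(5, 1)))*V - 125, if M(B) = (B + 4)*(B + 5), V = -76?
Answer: 1927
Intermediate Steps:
M(B) = (4 + B)*(5 + B)
(63 - M(Q(5, 1)))*V - 125 = (63 - (20 + 5² + 9*5))*(-76) - 125 = (63 - (20 + 25 + 45))*(-76) - 125 = (63 - 1*90)*(-76) - 125 = (63 - 90)*(-76) - 125 = -27*(-76) - 125 = 2052 - 125 = 1927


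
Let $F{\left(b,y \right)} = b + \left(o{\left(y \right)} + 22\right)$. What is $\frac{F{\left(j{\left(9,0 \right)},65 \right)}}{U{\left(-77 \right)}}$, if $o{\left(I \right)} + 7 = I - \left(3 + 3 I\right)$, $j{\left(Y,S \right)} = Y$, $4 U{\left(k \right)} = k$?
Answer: $\frac{436}{77} \approx 5.6623$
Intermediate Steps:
$U{\left(k \right)} = \frac{k}{4}$
$o{\left(I \right)} = -10 - 2 I$ ($o{\left(I \right)} = -7 - \left(3 + 2 I\right) = -10 - 2 I$)
$F{\left(b,y \right)} = 12 + b - 2 y$ ($F{\left(b,y \right)} = b + \left(\left(-10 - 2 y\right) + 22\right) = b - \left(-12 + 2 y\right) = 12 + b - 2 y$)
$\frac{F{\left(j{\left(9,0 \right)},65 \right)}}{U{\left(-77 \right)}} = \frac{12 + 9 - 130}{\frac{1}{4} \left(-77\right)} = \frac{12 + 9 - 130}{- \frac{77}{4}} = \left(-109\right) \left(- \frac{4}{77}\right) = \frac{436}{77}$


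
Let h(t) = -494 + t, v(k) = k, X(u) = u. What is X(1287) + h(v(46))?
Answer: 839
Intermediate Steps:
X(1287) + h(v(46)) = 1287 + (-494 + 46) = 1287 - 448 = 839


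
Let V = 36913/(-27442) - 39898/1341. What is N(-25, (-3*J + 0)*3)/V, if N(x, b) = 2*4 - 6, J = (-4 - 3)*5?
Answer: -73599444/1144381249 ≈ -0.064314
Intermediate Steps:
J = -35 (J = -7*5 = -35)
N(x, b) = 2 (N(x, b) = 8 - 6 = 2)
V = -1144381249/36799722 (V = 36913*(-1/27442) - 39898*1/1341 = -36913/27442 - 39898/1341 = -1144381249/36799722 ≈ -31.098)
N(-25, (-3*J + 0)*3)/V = 2/(-1144381249/36799722) = 2*(-36799722/1144381249) = -73599444/1144381249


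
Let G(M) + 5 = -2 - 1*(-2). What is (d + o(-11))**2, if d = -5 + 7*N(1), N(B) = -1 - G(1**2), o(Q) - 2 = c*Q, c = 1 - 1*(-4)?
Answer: 900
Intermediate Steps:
c = 5 (c = 1 + 4 = 5)
G(M) = -5 (G(M) = -5 + (-2 - 1*(-2)) = -5 + (-2 + 2) = -5 + 0 = -5)
o(Q) = 2 + 5*Q
N(B) = 4 (N(B) = -1 - 1*(-5) = -1 + 5 = 4)
d = 23 (d = -5 + 7*4 = -5 + 28 = 23)
(d + o(-11))**2 = (23 + (2 + 5*(-11)))**2 = (23 + (2 - 55))**2 = (23 - 53)**2 = (-30)**2 = 900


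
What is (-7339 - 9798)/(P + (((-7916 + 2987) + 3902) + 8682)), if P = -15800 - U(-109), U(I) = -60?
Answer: 17137/8085 ≈ 2.1196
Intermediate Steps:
P = -15740 (P = -15800 - 1*(-60) = -15800 + 60 = -15740)
(-7339 - 9798)/(P + (((-7916 + 2987) + 3902) + 8682)) = (-7339 - 9798)/(-15740 + (((-7916 + 2987) + 3902) + 8682)) = -17137/(-15740 + ((-4929 + 3902) + 8682)) = -17137/(-15740 + (-1027 + 8682)) = -17137/(-15740 + 7655) = -17137/(-8085) = -17137*(-1/8085) = 17137/8085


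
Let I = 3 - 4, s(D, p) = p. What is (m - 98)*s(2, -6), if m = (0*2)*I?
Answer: 588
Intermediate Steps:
I = -1
m = 0 (m = (0*2)*(-1) = 0*(-1) = 0)
(m - 98)*s(2, -6) = (0 - 98)*(-6) = -98*(-6) = 588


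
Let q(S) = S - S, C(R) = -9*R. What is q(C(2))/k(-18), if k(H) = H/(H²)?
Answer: 0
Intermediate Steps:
q(S) = 0
k(H) = 1/H (k(H) = H/H² = 1/H)
q(C(2))/k(-18) = 0/(1/(-18)) = 0/(-1/18) = 0*(-18) = 0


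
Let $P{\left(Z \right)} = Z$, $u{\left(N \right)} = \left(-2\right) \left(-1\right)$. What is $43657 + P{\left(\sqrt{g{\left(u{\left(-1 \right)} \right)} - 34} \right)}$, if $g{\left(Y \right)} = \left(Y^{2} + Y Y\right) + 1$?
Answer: $43657 + 5 i \approx 43657.0 + 5.0 i$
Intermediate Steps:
$u{\left(N \right)} = 2$
$g{\left(Y \right)} = 1 + 2 Y^{2}$ ($g{\left(Y \right)} = \left(Y^{2} + Y^{2}\right) + 1 = 2 Y^{2} + 1 = 1 + 2 Y^{2}$)
$43657 + P{\left(\sqrt{g{\left(u{\left(-1 \right)} \right)} - 34} \right)} = 43657 + \sqrt{\left(1 + 2 \cdot 2^{2}\right) - 34} = 43657 + \sqrt{\left(1 + 2 \cdot 4\right) - 34} = 43657 + \sqrt{\left(1 + 8\right) - 34} = 43657 + \sqrt{9 - 34} = 43657 + \sqrt{-25} = 43657 + 5 i$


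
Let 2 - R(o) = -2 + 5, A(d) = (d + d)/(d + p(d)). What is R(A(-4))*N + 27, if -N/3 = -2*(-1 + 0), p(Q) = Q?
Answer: 33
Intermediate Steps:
A(d) = 1 (A(d) = (d + d)/(d + d) = (2*d)/((2*d)) = (2*d)*(1/(2*d)) = 1)
R(o) = -1 (R(o) = 2 - (-2 + 5) = 2 - 1*3 = 2 - 3 = -1)
N = -6 (N = -(-6)*(-1 + 0) = -(-6)*(-1) = -3*2 = -6)
R(A(-4))*N + 27 = -1*(-6) + 27 = 6 + 27 = 33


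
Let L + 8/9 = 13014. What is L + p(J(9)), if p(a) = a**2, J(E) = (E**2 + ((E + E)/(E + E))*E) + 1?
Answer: 191647/9 ≈ 21294.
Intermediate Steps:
L = 117118/9 (L = -8/9 + 13014 = 117118/9 ≈ 13013.)
J(E) = 1 + E + E**2 (J(E) = (E**2 + ((2*E)/((2*E)))*E) + 1 = (E**2 + ((2*E)*(1/(2*E)))*E) + 1 = (E**2 + 1*E) + 1 = (E**2 + E) + 1 = (E + E**2) + 1 = 1 + E + E**2)
L + p(J(9)) = 117118/9 + (1 + 9 + 9**2)**2 = 117118/9 + (1 + 9 + 81)**2 = 117118/9 + 91**2 = 117118/9 + 8281 = 191647/9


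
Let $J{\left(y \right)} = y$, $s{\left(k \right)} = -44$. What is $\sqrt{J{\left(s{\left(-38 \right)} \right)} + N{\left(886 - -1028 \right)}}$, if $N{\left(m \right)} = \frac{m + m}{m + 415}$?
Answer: $\frac{2 i \sqrt{57437798}}{2329} \approx 6.5082 i$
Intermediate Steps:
$N{\left(m \right)} = \frac{2 m}{415 + m}$
$\sqrt{J{\left(s{\left(-38 \right)} \right)} + N{\left(886 - -1028 \right)}} = \sqrt{-44 + \frac{2 \left(886 - -1028\right)}{415 + \left(886 - -1028\right)}} = \sqrt{-44 + \frac{2 \left(886 + 1028\right)}{415 + \left(886 + 1028\right)}} = \sqrt{-44 + 2 \cdot 1914 \frac{1}{415 + 1914}} = \sqrt{-44 + 2 \cdot 1914 \cdot \frac{1}{2329}} = \sqrt{-44 + \frac{3828}{2329}} = \sqrt{- \frac{98648}{2329}} = \frac{2 i \sqrt{57437798}}{2329}$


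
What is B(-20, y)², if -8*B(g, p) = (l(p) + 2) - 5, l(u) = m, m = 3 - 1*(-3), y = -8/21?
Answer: 9/64 ≈ 0.14063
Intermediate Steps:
y = -8/21 (y = -8*1/21 = -8/21 ≈ -0.38095)
m = 6 (m = 3 + 3 = 6)
l(u) = 6
B(g, p) = -3/8 (B(g, p) = -((6 + 2) - 5)/8 = -(8 - 5)/8 = -⅛*3 = -3/8)
B(-20, y)² = (-3/8)² = 9/64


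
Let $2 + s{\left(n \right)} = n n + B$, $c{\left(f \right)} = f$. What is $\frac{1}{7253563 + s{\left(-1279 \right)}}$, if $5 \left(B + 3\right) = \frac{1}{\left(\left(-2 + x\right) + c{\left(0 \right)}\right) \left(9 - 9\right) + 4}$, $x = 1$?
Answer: $\frac{20}{177787981} \approx 1.1249 \cdot 10^{-7}$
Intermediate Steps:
$B = - \frac{59}{20}$ ($B = -3 + \frac{1}{5 \left(\left(\left(-2 + 1\right) + 0\right) \left(9 - 9\right) + 4\right)} = -3 + \frac{1}{5 \left(\left(-1 + 0\right) 0 + 4\right)} = -3 + \frac{1}{5 \left(\left(-1\right) 0 + 4\right)} = -3 + \frac{1}{5 \left(0 + 4\right)} = -3 + \frac{1}{5 \cdot 4} = -3 + \frac{1}{5} \cdot \frac{1}{4} = -3 + \frac{1}{20} = - \frac{59}{20} \approx -2.95$)
$s{\left(n \right)} = - \frac{99}{20} + n^{2}$ ($s{\left(n \right)} = -2 + \left(n n - \frac{59}{20}\right) = -2 + \left(n^{2} - \frac{59}{20}\right) = -2 + \left(- \frac{59}{20} + n^{2}\right) = - \frac{99}{20} + n^{2}$)
$\frac{1}{7253563 + s{\left(-1279 \right)}} = \frac{1}{7253563 - \left(\frac{99}{20} - \left(-1279\right)^{2}\right)} = \frac{1}{7253563 + \left(- \frac{99}{20} + 1635841\right)} = \frac{1}{7253563 + \frac{32716721}{20}} = \frac{1}{\frac{177787981}{20}} = \frac{20}{177787981}$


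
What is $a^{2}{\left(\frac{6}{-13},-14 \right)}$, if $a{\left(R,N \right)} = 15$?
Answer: $225$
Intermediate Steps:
$a^{2}{\left(\frac{6}{-13},-14 \right)} = 15^{2} = 225$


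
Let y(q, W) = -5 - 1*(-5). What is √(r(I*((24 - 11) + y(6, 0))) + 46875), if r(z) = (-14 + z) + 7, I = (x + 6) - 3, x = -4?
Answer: √46855 ≈ 216.46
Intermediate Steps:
y(q, W) = 0 (y(q, W) = -5 + 5 = 0)
I = -1 (I = (-4 + 6) - 3 = 2 - 3 = -1)
r(z) = -7 + z
√(r(I*((24 - 11) + y(6, 0))) + 46875) = √((-7 - ((24 - 11) + 0)) + 46875) = √((-7 - (13 + 0)) + 46875) = √((-7 - 1*13) + 46875) = √((-7 - 13) + 46875) = √(-20 + 46875) = √46855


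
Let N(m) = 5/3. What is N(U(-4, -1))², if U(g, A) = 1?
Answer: 25/9 ≈ 2.7778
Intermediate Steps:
N(m) = 5/3 (N(m) = 5*(⅓) = 5/3)
N(U(-4, -1))² = (5/3)² = 25/9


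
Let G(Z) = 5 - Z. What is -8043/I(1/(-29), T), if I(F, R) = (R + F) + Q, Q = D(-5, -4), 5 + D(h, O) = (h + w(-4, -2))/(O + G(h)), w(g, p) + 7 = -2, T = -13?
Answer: 699741/1772 ≈ 394.89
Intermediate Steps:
w(g, p) = -9 (w(g, p) = -7 - 2 = -9)
D(h, O) = -5 + (-9 + h)/(5 + O - h) (D(h, O) = -5 + (h - 9)/(O + (5 - h)) = -5 + (-9 + h)/(5 + O - h))
Q = -22/3 (Q = (-34 - 5*(-4) + 6*(-5))/(5 - 4 - 1*(-5)) = (-34 + 20 - 30)/(5 - 4 + 5) = -44/6 = (⅙)*(-44) = -22/3 ≈ -7.3333)
I(F, R) = -22/3 + F + R (I(F, R) = (R + F) - 22/3 = (F + R) - 22/3 = -22/3 + F + R)
-8043/I(1/(-29), T) = -8043/(-22/3 + 1/(-29) - 13) = -8043/(-22/3 - 1/29 - 13) = -8043/(-1772/87) = -8043*(-87/1772) = 699741/1772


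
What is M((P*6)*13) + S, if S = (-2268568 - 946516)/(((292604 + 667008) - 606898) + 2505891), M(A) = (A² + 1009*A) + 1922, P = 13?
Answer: 5869410349536/2858605 ≈ 2.0532e+6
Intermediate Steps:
M(A) = 1922 + A² + 1009*A
S = -3215084/2858605 (S = -3215084/((959612 - 606898) + 2505891) = -3215084/(352714 + 2505891) = -3215084/2858605 ≈ -1.1247)
M((P*6)*13) + S = (1922 + ((13*6)*13)² + 1009*((13*6)*13)) - 3215084/2858605 = (1922 + (78*13)² + 1009*(78*13)) - 3215084/2858605 = (1922 + 1014² + 1009*1014) - 3215084/2858605 = (1922 + 1028196 + 1023126) - 3215084/2858605 = 2053244 - 3215084/2858605 = 5869410349536/2858605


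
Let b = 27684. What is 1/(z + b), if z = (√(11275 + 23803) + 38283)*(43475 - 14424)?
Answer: 1112187117/1236930578770809811 - 29051*√35078/1236930578770809811 ≈ 8.9475e-10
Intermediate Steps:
z = 1112159433 + 29051*√35078 (z = (√35078 + 38283)*29051 = (38283 + √35078)*29051 = 1112159433 + 29051*√35078 ≈ 1.1176e+9)
1/(z + b) = 1/((1112159433 + 29051*√35078) + 27684) = 1/(1112187117 + 29051*√35078)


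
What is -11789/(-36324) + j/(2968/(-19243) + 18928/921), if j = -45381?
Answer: -1043226834562231/468966160008 ≈ -2224.5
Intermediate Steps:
-11789/(-36324) + j/(2968/(-19243) + 18928/921) = -11789/(-36324) - 45381/(2968/(-19243) + 18928/921) = -11789*(-1/36324) - 45381/(2968*(-1/19243) + 18928*(1/921)) = 11789/36324 - 45381/(-424/2749 + 18928/921) = 11789/36324 - 45381/51642568/2531829 = 11789/36324 - 45381*2531829/51642568 = 11789/36324 - 114896931849/51642568 = -1043226834562231/468966160008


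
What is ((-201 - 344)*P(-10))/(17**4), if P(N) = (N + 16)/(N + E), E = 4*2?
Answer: 1635/83521 ≈ 0.019576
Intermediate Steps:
E = 8
P(N) = (16 + N)/(8 + N) (P(N) = (N + 16)/(N + 8) = (16 + N)/(8 + N))
((-201 - 344)*P(-10))/(17**4) = ((-201 - 344)*((16 - 10)/(8 - 10)))/(17**4) = -545*6/(-2)/83521 = -(-545)*6/2*(1/83521) = -545*(-3)*(1/83521) = 1635*(1/83521) = 1635/83521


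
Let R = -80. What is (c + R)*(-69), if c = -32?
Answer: 7728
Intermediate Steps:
(c + R)*(-69) = (-32 - 80)*(-69) = -112*(-69) = 7728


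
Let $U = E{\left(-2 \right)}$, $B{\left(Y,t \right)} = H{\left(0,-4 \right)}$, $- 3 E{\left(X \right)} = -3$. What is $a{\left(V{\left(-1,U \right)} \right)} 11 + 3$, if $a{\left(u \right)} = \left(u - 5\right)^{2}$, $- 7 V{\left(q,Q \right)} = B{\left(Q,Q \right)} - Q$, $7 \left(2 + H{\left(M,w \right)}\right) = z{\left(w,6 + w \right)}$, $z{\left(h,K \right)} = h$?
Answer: $\frac{539603}{2401} \approx 224.74$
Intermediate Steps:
$E{\left(X \right)} = 1$ ($E{\left(X \right)} = \left(- \frac{1}{3}\right) \left(-3\right) = 1$)
$H{\left(M,w \right)} = -2 + \frac{w}{7}$
$B{\left(Y,t \right)} = - \frac{18}{7}$ ($B{\left(Y,t \right)} = -2 + \frac{1}{7} \left(-4\right) = -2 - \frac{4}{7} = - \frac{18}{7}$)
$U = 1$
$V{\left(q,Q \right)} = \frac{18}{49} + \frac{Q}{7}$ ($V{\left(q,Q \right)} = - \frac{- \frac{18}{7} - Q}{7} = \frac{18}{49} + \frac{Q}{7}$)
$a{\left(u \right)} = \left(-5 + u\right)^{2}$
$a{\left(V{\left(-1,U \right)} \right)} 11 + 3 = \left(-5 + \left(\frac{18}{49} + \frac{1}{7} \cdot 1\right)\right)^{2} \cdot 11 + 3 = \left(-5 + \left(\frac{18}{49} + \frac{1}{7}\right)\right)^{2} \cdot 11 + 3 = \left(-5 + \frac{25}{49}\right)^{2} \cdot 11 + 3 = \left(- \frac{220}{49}\right)^{2} \cdot 11 + 3 = \frac{48400}{2401} \cdot 11 + 3 = \frac{532400}{2401} + 3 = \frac{539603}{2401}$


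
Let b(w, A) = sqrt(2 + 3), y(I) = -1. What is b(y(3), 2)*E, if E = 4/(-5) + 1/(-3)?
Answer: -17*sqrt(5)/15 ≈ -2.5342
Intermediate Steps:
b(w, A) = sqrt(5)
E = -17/15 (E = 4*(-1/5) + 1*(-1/3) = -4/5 - 1/3 = -17/15 ≈ -1.1333)
b(y(3), 2)*E = sqrt(5)*(-17/15) = -17*sqrt(5)/15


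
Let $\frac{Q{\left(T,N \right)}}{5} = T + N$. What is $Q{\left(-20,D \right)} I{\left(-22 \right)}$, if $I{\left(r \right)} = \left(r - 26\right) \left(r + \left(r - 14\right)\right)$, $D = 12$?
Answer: $-111360$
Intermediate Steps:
$I{\left(r \right)} = \left(-26 + r\right) \left(-14 + 2 r\right)$ ($I{\left(r \right)} = \left(-26 + r\right) \left(r + \left(r - 14\right)\right) = \left(-26 + r\right) \left(r + \left(-14 + r\right)\right) = \left(-26 + r\right) \left(-14 + 2 r\right)$)
$Q{\left(T,N \right)} = 5 N + 5 T$ ($Q{\left(T,N \right)} = 5 \left(T + N\right) = 5 \left(N + T\right) = 5 N + 5 T$)
$Q{\left(-20,D \right)} I{\left(-22 \right)} = \left(5 \cdot 12 + 5 \left(-20\right)\right) \left(364 - -1452 + 2 \left(-22\right)^{2}\right) = \left(60 - 100\right) \left(364 + 1452 + 2 \cdot 484\right) = - 40 \left(364 + 1452 + 968\right) = \left(-40\right) 2784 = -111360$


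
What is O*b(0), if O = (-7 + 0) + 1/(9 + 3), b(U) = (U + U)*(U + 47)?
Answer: 0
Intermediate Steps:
b(U) = 2*U*(47 + U) (b(U) = (2*U)*(47 + U) = 2*U*(47 + U))
O = -83/12 (O = -7 + 1/12 = -83/12 ≈ -6.9167)
O*b(0) = -83*0*(47 + 0)/6 = -83*0*47/6 = -83/12*0 = 0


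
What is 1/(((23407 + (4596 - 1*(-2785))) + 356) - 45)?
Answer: 1/31099 ≈ 3.2155e-5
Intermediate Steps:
1/(((23407 + (4596 - 1*(-2785))) + 356) - 45) = 1/(((23407 + (4596 + 2785)) + 356) - 45) = 1/(((23407 + 7381) + 356) - 45) = 1/((30788 + 356) - 45) = 1/(31144 - 45) = 1/31099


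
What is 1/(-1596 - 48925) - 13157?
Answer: -664704798/50521 ≈ -13157.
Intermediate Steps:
1/(-1596 - 48925) - 13157 = 1/(-50521) - 13157 = -1/50521 - 13157 = -664704798/50521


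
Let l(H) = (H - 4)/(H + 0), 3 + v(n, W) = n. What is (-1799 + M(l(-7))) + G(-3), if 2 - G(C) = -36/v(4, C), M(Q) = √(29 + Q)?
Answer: -1761 + √1498/7 ≈ -1755.5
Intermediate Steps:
v(n, W) = -3 + n
l(H) = (-4 + H)/H
G(C) = 38 (G(C) = 2 - (-36)/(-3 + 4) = 2 - (-36)/1 = 2 - (-36) = 2 - 1*(-36) = 2 + 36 = 38)
(-1799 + M(l(-7))) + G(-3) = (-1799 + √(29 + (-4 - 7)/(-7))) + 38 = (-1799 + √(29 - ⅐*(-11))) + 38 = (-1799 + √(29 + 11/7)) + 38 = (-1799 + √(214/7)) + 38 = (-1799 + √1498/7) + 38 = -1761 + √1498/7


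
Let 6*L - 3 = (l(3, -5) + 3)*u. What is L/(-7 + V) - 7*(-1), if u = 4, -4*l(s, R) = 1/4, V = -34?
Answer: 6829/984 ≈ 6.9400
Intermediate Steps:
l(s, R) = -1/16 (l(s, R) = -¼/4 = -¼*¼ = -1/16)
L = 59/24 (L = ½ + ((-1/16 + 3)*4)/6 = ½ + ((47/16)*4)/6 = ½ + (⅙)*(47/4) = ½ + 47/24 = 59/24 ≈ 2.4583)
L/(-7 + V) - 7*(-1) = 59/(24*(-7 - 34)) - 7*(-1) = (59/24)/(-41) + 7 = (59/24)*(-1/41) + 7 = -59/984 + 7 = 6829/984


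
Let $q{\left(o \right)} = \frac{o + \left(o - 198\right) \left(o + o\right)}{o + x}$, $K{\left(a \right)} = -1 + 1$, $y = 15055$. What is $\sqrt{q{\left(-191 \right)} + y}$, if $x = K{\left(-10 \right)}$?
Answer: $11 \sqrt{118} \approx 119.49$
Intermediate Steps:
$K{\left(a \right)} = 0$
$x = 0$
$q{\left(o \right)} = \frac{o + 2 o \left(-198 + o\right)}{o}$ ($q{\left(o \right)} = \frac{o + \left(o - 198\right) \left(o + o\right)}{o + 0} = \frac{o + \left(-198 + o\right) 2 o}{o} = \frac{o + 2 o \left(-198 + o\right)}{o}$)
$\sqrt{q{\left(-191 \right)} + y} = \sqrt{\left(-395 + 2 \left(-191\right)\right) + 15055} = \sqrt{\left(-395 - 382\right) + 15055} = \sqrt{-777 + 15055} = \sqrt{14278} = 11 \sqrt{118}$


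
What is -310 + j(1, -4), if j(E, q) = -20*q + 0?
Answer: -230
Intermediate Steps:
j(E, q) = -20*q
-310 + j(1, -4) = -310 - 20*(-4) = -310 + 80 = -230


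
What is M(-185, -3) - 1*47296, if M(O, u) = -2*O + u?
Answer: -46929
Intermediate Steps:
M(O, u) = u - 2*O
M(-185, -3) - 1*47296 = (-3 - 2*(-185)) - 1*47296 = (-3 + 370) - 47296 = 367 - 47296 = -46929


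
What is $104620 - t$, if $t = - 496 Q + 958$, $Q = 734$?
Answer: $467726$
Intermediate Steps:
$t = -363106$ ($t = \left(-496\right) 734 + 958 = -364064 + 958 = -363106$)
$104620 - t = 104620 - -363106 = 104620 + 363106 = 467726$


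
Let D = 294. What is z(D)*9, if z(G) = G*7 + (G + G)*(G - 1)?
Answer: 1569078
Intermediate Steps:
z(G) = 7*G + 2*G*(-1 + G) (z(G) = 7*G + (2*G)*(-1 + G) = 7*G + 2*G*(-1 + G))
z(D)*9 = (294*(5 + 2*294))*9 = (294*(5 + 588))*9 = (294*593)*9 = 174342*9 = 1569078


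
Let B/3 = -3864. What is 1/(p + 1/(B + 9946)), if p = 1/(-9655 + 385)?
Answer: -3814605/2729 ≈ -1397.8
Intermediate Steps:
B = -11592 (B = 3*(-3864) = -11592)
p = -1/9270 (p = 1/(-9270) = -1/9270 ≈ -0.00010787)
1/(p + 1/(B + 9946)) = 1/(-1/9270 + 1/(-11592 + 9946)) = 1/(-1/9270 + 1/(-1646)) = 1/(-1/9270 - 1/1646) = 1/(-2729/3814605) = -3814605/2729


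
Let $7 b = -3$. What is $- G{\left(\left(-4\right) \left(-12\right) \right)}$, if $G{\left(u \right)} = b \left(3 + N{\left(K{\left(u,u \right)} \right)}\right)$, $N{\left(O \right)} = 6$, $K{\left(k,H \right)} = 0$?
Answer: $\frac{27}{7} \approx 3.8571$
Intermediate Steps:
$b = - \frac{3}{7}$ ($b = \frac{1}{7} \left(-3\right) = - \frac{3}{7} \approx -0.42857$)
$G{\left(u \right)} = - \frac{27}{7}$ ($G{\left(u \right)} = - \frac{3 \left(3 + 6\right)}{7} = \left(- \frac{3}{7}\right) 9 = - \frac{27}{7}$)
$- G{\left(\left(-4\right) \left(-12\right) \right)} = \left(-1\right) \left(- \frac{27}{7}\right) = \frac{27}{7}$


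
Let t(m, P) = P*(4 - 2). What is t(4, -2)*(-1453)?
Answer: 5812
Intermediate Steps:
t(m, P) = 2*P (t(m, P) = P*2 = 2*P)
t(4, -2)*(-1453) = (2*(-2))*(-1453) = -4*(-1453) = 5812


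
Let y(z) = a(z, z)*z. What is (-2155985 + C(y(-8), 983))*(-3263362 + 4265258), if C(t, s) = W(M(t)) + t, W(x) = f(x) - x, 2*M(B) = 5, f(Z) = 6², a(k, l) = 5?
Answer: -2160079259884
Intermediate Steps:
f(Z) = 36
y(z) = 5*z
M(B) = 5/2 (M(B) = (½)*5 = 5/2)
W(x) = 36 - x
C(t, s) = 67/2 + t (C(t, s) = (36 - 1*5/2) + t = (36 - 5/2) + t = 67/2 + t)
(-2155985 + C(y(-8), 983))*(-3263362 + 4265258) = (-2155985 + (67/2 + 5*(-8)))*(-3263362 + 4265258) = (-2155985 + (67/2 - 40))*1001896 = (-2155985 - 13/2)*1001896 = -4311983/2*1001896 = -2160079259884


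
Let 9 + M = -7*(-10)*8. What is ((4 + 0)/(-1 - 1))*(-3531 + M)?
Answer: 5960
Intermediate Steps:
M = 551 (M = -9 - 7*(-10)*8 = -9 + 70*8 = -9 + 560 = 551)
((4 + 0)/(-1 - 1))*(-3531 + M) = ((4 + 0)/(-1 - 1))*(-3531 + 551) = (4/(-2))*(-2980) = (4*(-1/2))*(-2980) = -2*(-2980) = 5960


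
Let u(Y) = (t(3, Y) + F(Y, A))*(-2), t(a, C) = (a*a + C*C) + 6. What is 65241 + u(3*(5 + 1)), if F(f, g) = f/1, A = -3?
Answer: 64527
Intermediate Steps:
t(a, C) = 6 + C² + a² (t(a, C) = (a² + C²) + 6 = (C² + a²) + 6 = 6 + C² + a²)
F(f, g) = f (F(f, g) = f*1 = f)
u(Y) = -30 - 2*Y - 2*Y² (u(Y) = ((6 + Y² + 3²) + Y)*(-2) = ((6 + Y² + 9) + Y)*(-2) = ((15 + Y²) + Y)*(-2) = (15 + Y + Y²)*(-2) = -30 - 2*Y - 2*Y²)
65241 + u(3*(5 + 1)) = 65241 + (-30 - 6*(5 + 1) - 2*9*(5 + 1)²) = 65241 + (-30 - 6*6 - 2*(3*6)²) = 65241 + (-30 - 2*18 - 2*18²) = 65241 + (-30 - 36 - 2*324) = 65241 + (-30 - 36 - 648) = 65241 - 714 = 64527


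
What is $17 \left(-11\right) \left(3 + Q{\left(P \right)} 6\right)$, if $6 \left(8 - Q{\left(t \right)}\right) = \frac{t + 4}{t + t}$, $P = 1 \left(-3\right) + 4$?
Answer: $- \frac{18139}{2} \approx -9069.5$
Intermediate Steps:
$P = 1$ ($P = -3 + 4 = 1$)
$Q{\left(t \right)} = 8 - \frac{4 + t}{12 t}$ ($Q{\left(t \right)} = 8 - \frac{\left(t + 4\right) \frac{1}{t + t}}{6} = 8 - \frac{\left(4 + t\right) \frac{1}{2 t}}{6} = 8 - \frac{\frac{1}{2} \frac{1}{t} \left(4 + t\right)}{6} = 8 - \frac{4 + t}{12 t}$)
$17 \left(-11\right) \left(3 + Q{\left(P \right)} 6\right) = 17 \left(-11\right) \left(3 + \frac{-4 + 95 \cdot 1}{12 \cdot 1} \cdot 6\right) = - 187 \left(3 + \frac{1}{12} \cdot 1 \left(-4 + 95\right) 6\right) = - 187 \left(3 + \frac{1}{12} \cdot 1 \cdot 91 \cdot 6\right) = - 187 \left(3 + \frac{91}{12} \cdot 6\right) = - 187 \left(3 + \frac{91}{2}\right) = \left(-187\right) \frac{97}{2} = - \frac{18139}{2}$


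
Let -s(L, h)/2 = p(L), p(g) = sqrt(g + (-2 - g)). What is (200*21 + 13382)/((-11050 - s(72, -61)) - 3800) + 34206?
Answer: 1885732953987/55130627 - 8791*I*sqrt(2)/55130627 ≈ 34205.0 - 0.00022551*I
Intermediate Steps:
p(g) = I*sqrt(2) (p(g) = sqrt(-2) = I*sqrt(2))
s(L, h) = -2*I*sqrt(2)
(200*21 + 13382)/((-11050 - s(72, -61)) - 3800) + 34206 = (200*21 + 13382)/((-11050 - (-2)*I*sqrt(2)) - 3800) + 34206 = (4200 + 13382)/((-11050 + 2*I*sqrt(2)) - 3800) + 34206 = 17582/(-14850 + 2*I*sqrt(2)) + 34206 = 34206 + 17582/(-14850 + 2*I*sqrt(2))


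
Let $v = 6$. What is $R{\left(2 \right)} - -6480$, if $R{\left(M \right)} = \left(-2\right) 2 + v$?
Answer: $6482$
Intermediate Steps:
$R{\left(M \right)} = 2$ ($R{\left(M \right)} = \left(-2\right) 2 + 6 = -4 + 6 = 2$)
$R{\left(2 \right)} - -6480 = 2 - -6480 = 2 + 6480 = 6482$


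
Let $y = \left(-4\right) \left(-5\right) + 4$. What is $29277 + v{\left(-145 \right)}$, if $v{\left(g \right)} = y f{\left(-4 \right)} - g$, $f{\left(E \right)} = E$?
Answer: $29326$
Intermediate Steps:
$y = 24$ ($y = 20 + 4 = 24$)
$v{\left(g \right)} = -96 - g$ ($v{\left(g \right)} = 24 \left(-4\right) - g = -96 - g$)
$29277 + v{\left(-145 \right)} = 29277 - -49 = 29277 + \left(-96 + 145\right) = 29277 + 49 = 29326$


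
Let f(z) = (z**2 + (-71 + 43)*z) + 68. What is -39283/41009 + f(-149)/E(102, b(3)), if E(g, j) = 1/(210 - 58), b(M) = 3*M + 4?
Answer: 164816444005/41009 ≈ 4.0190e+6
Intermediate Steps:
b(M) = 4 + 3*M
f(z) = 68 + z**2 - 28*z (f(z) = (z**2 - 28*z) + 68 = 68 + z**2 - 28*z)
E(g, j) = 1/152
-39283/41009 + f(-149)/E(102, b(3)) = -39283/41009 + (68 + (-149)**2 - 28*(-149))/(1/152) = -39283*1/41009 + (68 + 22201 + 4172)*152 = -39283/41009 + 26441*152 = -39283/41009 + 4019032 = 164816444005/41009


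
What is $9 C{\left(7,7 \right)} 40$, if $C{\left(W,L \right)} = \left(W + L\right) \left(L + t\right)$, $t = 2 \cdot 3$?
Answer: $65520$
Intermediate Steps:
$t = 6$
$C{\left(W,L \right)} = \left(6 + L\right) \left(L + W\right)$ ($C{\left(W,L \right)} = \left(W + L\right) \left(L + 6\right) = \left(L + W\right) \left(6 + L\right) = \left(6 + L\right) \left(L + W\right)$)
$9 C{\left(7,7 \right)} 40 = 9 \left(7^{2} + 6 \cdot 7 + 6 \cdot 7 + 7 \cdot 7\right) 40 = 9 \left(49 + 42 + 42 + 49\right) 40 = 9 \cdot 182 \cdot 40 = 1638 \cdot 40 = 65520$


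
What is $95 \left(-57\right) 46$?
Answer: $-249090$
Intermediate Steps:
$95 \left(-57\right) 46 = \left(-5415\right) 46 = -249090$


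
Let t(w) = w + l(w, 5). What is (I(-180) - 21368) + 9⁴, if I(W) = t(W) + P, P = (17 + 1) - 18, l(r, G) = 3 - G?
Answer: -14989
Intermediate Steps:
t(w) = -2 + w (t(w) = w + (3 - 1*5) = w + (3 - 5) = w - 2 = -2 + w)
P = 0 (P = 18 - 18 = 0)
I(W) = -2 + W (I(W) = (-2 + W) + 0 = -2 + W)
(I(-180) - 21368) + 9⁴ = ((-2 - 180) - 21368) + 9⁴ = (-182 - 21368) + 6561 = -21550 + 6561 = -14989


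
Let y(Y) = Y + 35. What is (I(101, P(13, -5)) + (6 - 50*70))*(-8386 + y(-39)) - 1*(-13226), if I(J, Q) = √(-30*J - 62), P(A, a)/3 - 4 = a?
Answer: 29327886 - 16780*I*√773 ≈ 2.9328e+7 - 4.6653e+5*I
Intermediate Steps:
P(A, a) = 12 + 3*a
I(J, Q) = √(-62 - 30*J)
y(Y) = 35 + Y
(I(101, P(13, -5)) + (6 - 50*70))*(-8386 + y(-39)) - 1*(-13226) = (√(-62 - 30*101) + (6 - 50*70))*(-8386 + (35 - 39)) - 1*(-13226) = (√(-62 - 3030) + (6 - 3500))*(-8386 - 4) + 13226 = (√(-3092) - 3494)*(-8390) + 13226 = (2*I*√773 - 3494)*(-8390) + 13226 = (-3494 + 2*I*√773)*(-8390) + 13226 = (29314660 - 16780*I*√773) + 13226 = 29327886 - 16780*I*√773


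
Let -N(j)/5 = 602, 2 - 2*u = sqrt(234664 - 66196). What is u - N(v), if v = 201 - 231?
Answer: 3011 - sqrt(42117) ≈ 2805.8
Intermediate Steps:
v = -30
u = 1 - sqrt(42117) (u = 1 - sqrt(234664 - 66196)/2 = 1 - sqrt(42117) ≈ -204.22)
N(j) = -3010 (N(j) = -5*602 = -3010)
u - N(v) = (1 - sqrt(42117)) - 1*(-3010) = (1 - sqrt(42117)) + 3010 = 3011 - sqrt(42117)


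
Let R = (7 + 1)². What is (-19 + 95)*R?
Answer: 4864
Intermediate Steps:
R = 64 (R = 8² = 64)
(-19 + 95)*R = (-19 + 95)*64 = 76*64 = 4864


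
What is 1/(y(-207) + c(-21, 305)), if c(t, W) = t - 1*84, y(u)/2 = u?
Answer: -1/519 ≈ -0.0019268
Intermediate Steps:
y(u) = 2*u
c(t, W) = -84 + t (c(t, W) = t - 84 = -84 + t)
1/(y(-207) + c(-21, 305)) = 1/(2*(-207) + (-84 - 21)) = 1/(-414 - 105) = 1/(-519) = -1/519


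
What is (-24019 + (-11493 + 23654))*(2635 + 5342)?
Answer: -94591266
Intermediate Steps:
(-24019 + (-11493 + 23654))*(2635 + 5342) = (-24019 + 12161)*7977 = -11858*7977 = -94591266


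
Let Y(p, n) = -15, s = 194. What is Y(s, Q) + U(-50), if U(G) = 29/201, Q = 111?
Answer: -2986/201 ≈ -14.856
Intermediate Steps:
U(G) = 29/201 (U(G) = 29*(1/201) = 29/201)
Y(s, Q) + U(-50) = -15 + 29/201 = -2986/201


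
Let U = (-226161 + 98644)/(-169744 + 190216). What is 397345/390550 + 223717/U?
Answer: -27517580323859/766180990 ≈ -35915.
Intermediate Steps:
U = -127517/20472 ≈ -6.2289
397345/390550 + 223717/U = 397345/390550 + 223717/(-127517/20472) = 397345*(1/390550) + 223717*(-20472/127517) = 79469/78110 - 352302648/9809 = -27517580323859/766180990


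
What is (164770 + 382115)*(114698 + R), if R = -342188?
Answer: -124410868650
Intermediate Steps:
(164770 + 382115)*(114698 + R) = (164770 + 382115)*(114698 - 342188) = 546885*(-227490) = -124410868650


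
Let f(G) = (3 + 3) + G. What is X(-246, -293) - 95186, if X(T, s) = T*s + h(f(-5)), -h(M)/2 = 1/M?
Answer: -23110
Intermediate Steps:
f(G) = 6 + G
h(M) = -2/M
X(T, s) = -2 + T*s (X(T, s) = T*s - 2/(6 - 5) = T*s - 2/1 = T*s - 2*1 = T*s - 2 = -2 + T*s)
X(-246, -293) - 95186 = (-2 - 246*(-293)) - 95186 = (-2 + 72078) - 95186 = 72076 - 95186 = -23110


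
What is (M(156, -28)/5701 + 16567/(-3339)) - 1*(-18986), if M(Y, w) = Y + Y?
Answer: 361317235355/19035639 ≈ 18981.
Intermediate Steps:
M(Y, w) = 2*Y
(M(156, -28)/5701 + 16567/(-3339)) - 1*(-18986) = ((2*156)/5701 + 16567/(-3339)) - 1*(-18986) = (312*(1/5701) + 16567*(-1/3339)) + 18986 = (312/5701 - 16567/3339) + 18986 = -93406699/19035639 + 18986 = 361317235355/19035639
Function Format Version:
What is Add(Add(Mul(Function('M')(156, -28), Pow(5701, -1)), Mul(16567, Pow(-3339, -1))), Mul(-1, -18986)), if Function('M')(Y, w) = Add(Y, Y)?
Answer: Rational(361317235355, 19035639) ≈ 18981.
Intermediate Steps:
Function('M')(Y, w) = Mul(2, Y)
Add(Add(Mul(Function('M')(156, -28), Pow(5701, -1)), Mul(16567, Pow(-3339, -1))), Mul(-1, -18986)) = Add(Add(Mul(Mul(2, 156), Pow(5701, -1)), Mul(16567, Pow(-3339, -1))), Mul(-1, -18986)) = Add(Add(Mul(312, Rational(1, 5701)), Mul(16567, Rational(-1, 3339))), 18986) = Add(Add(Rational(312, 5701), Rational(-16567, 3339)), 18986) = Add(Rational(-93406699, 19035639), 18986) = Rational(361317235355, 19035639)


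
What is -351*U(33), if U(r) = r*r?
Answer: -382239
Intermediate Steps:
U(r) = r**2
-351*U(33) = -351*33**2 = -351*1089 = -382239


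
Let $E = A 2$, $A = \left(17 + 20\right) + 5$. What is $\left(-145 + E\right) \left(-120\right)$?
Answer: $7320$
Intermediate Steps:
$A = 42$ ($A = 37 + 5 = 42$)
$E = 84$ ($E = 42 \cdot 2 = 84$)
$\left(-145 + E\right) \left(-120\right) = \left(-145 + 84\right) \left(-120\right) = \left(-61\right) \left(-120\right) = 7320$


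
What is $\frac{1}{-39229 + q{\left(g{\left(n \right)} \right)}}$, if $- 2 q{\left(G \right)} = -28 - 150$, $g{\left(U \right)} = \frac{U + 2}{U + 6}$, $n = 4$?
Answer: $- \frac{1}{39140} \approx -2.5549 \cdot 10^{-5}$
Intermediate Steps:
$g{\left(U \right)} = \frac{2 + U}{6 + U}$
$q{\left(G \right)} = 89$ ($q{\left(G \right)} = - \frac{-28 - 150}{2} = \left(- \frac{1}{2}\right) \left(-178\right) = 89$)
$\frac{1}{-39229 + q{\left(g{\left(n \right)} \right)}} = \frac{1}{-39229 + 89} = \frac{1}{-39140} = - \frac{1}{39140}$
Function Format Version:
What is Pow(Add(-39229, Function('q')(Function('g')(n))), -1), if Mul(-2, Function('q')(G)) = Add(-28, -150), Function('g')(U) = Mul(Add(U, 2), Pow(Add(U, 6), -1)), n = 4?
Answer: Rational(-1, 39140) ≈ -2.5549e-5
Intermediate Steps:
Function('g')(U) = Mul(Pow(Add(6, U), -1), Add(2, U)) (Function('g')(U) = Mul(Add(2, U), Pow(Add(6, U), -1)) = Mul(Pow(Add(6, U), -1), Add(2, U)))
Function('q')(G) = 89 (Function('q')(G) = Mul(Rational(-1, 2), Add(-28, -150)) = Mul(Rational(-1, 2), -178) = 89)
Pow(Add(-39229, Function('q')(Function('g')(n))), -1) = Pow(Add(-39229, 89), -1) = Pow(-39140, -1) = Rational(-1, 39140)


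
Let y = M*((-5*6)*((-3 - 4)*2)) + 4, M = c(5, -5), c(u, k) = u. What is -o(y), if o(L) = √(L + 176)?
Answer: -2*√570 ≈ -47.749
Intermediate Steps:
M = 5
y = 2104 (y = 5*((-5*6)*((-3 - 4)*2)) + 4 = 5*(-(-210)*2) + 4 = 5*(-30*(-14)) + 4 = 5*420 + 4 = 2100 + 4 = 2104)
o(L) = √(176 + L)
-o(y) = -√(176 + 2104) = -√2280 = -2*√570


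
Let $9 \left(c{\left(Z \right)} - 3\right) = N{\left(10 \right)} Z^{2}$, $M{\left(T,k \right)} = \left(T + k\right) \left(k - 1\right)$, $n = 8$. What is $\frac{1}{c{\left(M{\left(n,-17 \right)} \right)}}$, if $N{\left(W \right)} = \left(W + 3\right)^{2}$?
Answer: $\frac{1}{492807} \approx 2.0292 \cdot 10^{-6}$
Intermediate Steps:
$N{\left(W \right)} = \left(3 + W\right)^{2}$
$M{\left(T,k \right)} = \left(-1 + k\right) \left(T + k\right)$ ($M{\left(T,k \right)} = \left(T + k\right) \left(-1 + k\right) = \left(-1 + k\right) \left(T + k\right)$)
$c{\left(Z \right)} = 3 + \frac{169 Z^{2}}{9}$ ($c{\left(Z \right)} = 3 + \frac{\left(3 + 10\right)^{2} Z^{2}}{9} = 3 + \frac{13^{2} Z^{2}}{9} = 3 + \frac{169 Z^{2}}{9}$)
$\frac{1}{c{\left(M{\left(n,-17 \right)} \right)}} = \frac{1}{3 + \frac{169 \left(\left(-17\right)^{2} - 8 - -17 + 8 \left(-17\right)\right)^{2}}{9}} = \frac{1}{3 + \frac{169 \left(289 - 8 + 17 - 136\right)^{2}}{9}} = \frac{1}{3 + \frac{169 \cdot 162^{2}}{9}} = \frac{1}{3 + \frac{169}{9} \cdot 26244} = \frac{1}{3 + 492804} = \frac{1}{492807}$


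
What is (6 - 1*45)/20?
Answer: -39/20 ≈ -1.9500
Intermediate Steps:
(6 - 1*45)/20 = (6 - 45)*(1/20) = -39*1/20 = -39/20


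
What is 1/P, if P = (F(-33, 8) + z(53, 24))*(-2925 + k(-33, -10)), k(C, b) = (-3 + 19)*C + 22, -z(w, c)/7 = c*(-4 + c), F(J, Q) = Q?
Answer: 1/11500712 ≈ 8.6951e-8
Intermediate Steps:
z(w, c) = -7*c*(-4 + c)
k(C, b) = 22 + 16*C (k(C, b) = 16*C + 22 = 22 + 16*C)
P = 11500712 (P = (8 + 7*24*(4 - 1*24))*(-2925 + (22 + 16*(-33))) = (8 + 7*24*(4 - 24))*(-2925 + (22 - 528)) = (8 + 7*24*(-20))*(-2925 - 506) = (8 - 3360)*(-3431) = -3352*(-3431) = 11500712)
1/P = 1/11500712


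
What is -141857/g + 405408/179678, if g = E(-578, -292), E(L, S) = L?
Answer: 12861453935/51926942 ≈ 247.68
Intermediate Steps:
g = -578
-141857/g + 405408/179678 = -141857/(-578) + 405408/179678 = -141857*(-1/578) + 405408*(1/179678) = 141857/578 + 202704/89839 = 12861453935/51926942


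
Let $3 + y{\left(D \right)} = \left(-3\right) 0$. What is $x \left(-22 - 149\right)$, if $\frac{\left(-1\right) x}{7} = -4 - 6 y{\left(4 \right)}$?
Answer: $16758$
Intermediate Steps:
$y{\left(D \right)} = -3$ ($y{\left(D \right)} = -3 - 0 = -3 + 0 = -3$)
$x = -98$ ($x = - 7 \left(-4 - -18\right) = - 7 \left(-4 + 18\right) = \left(-7\right) 14 = -98$)
$x \left(-22 - 149\right) = - 98 \left(-22 - 149\right) = \left(-98\right) \left(-171\right) = 16758$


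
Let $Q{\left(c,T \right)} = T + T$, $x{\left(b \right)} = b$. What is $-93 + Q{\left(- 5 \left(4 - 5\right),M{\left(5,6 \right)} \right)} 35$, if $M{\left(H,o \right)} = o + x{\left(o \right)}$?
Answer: $747$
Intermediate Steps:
$M{\left(H,o \right)} = 2 o$ ($M{\left(H,o \right)} = o + o = 2 o$)
$Q{\left(c,T \right)} = 2 T$
$-93 + Q{\left(- 5 \left(4 - 5\right),M{\left(5,6 \right)} \right)} 35 = -93 + 2 \cdot 2 \cdot 6 \cdot 35 = -93 + 2 \cdot 12 \cdot 35 = -93 + 24 \cdot 35 = -93 + 840 = 747$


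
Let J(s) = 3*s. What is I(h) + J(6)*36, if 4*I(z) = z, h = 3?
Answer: 2595/4 ≈ 648.75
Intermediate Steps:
I(z) = z/4
I(h) + J(6)*36 = (1/4)*3 + (3*6)*36 = 3/4 + 18*36 = 3/4 + 648 = 2595/4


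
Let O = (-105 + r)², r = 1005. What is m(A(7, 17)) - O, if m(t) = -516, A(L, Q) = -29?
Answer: -810516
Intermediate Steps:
O = 810000 (O = (-105 + 1005)² = 900² = 810000)
m(A(7, 17)) - O = -516 - 1*810000 = -516 - 810000 = -810516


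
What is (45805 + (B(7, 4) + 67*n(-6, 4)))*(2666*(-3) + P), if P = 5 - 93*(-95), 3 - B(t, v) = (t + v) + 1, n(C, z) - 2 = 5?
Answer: 38955130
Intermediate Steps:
n(C, z) = 7 (n(C, z) = 2 + 5 = 7)
B(t, v) = 2 - t - v (B(t, v) = 3 - ((t + v) + 1) = 3 - (1 + t + v) = 3 + (-1 - t - v) = 2 - t - v)
P = 8840 (P = 5 + 8835 = 8840)
(45805 + (B(7, 4) + 67*n(-6, 4)))*(2666*(-3) + P) = (45805 + ((2 - 1*7 - 1*4) + 67*7))*(2666*(-3) + 8840) = (45805 + ((2 - 7 - 4) + 469))*(-7998 + 8840) = (45805 + (-9 + 469))*842 = (45805 + 460)*842 = 46265*842 = 38955130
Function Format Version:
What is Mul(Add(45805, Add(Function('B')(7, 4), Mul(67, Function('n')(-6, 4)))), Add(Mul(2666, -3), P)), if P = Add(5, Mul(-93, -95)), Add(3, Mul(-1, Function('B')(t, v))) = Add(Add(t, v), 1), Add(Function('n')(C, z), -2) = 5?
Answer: 38955130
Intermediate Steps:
Function('n')(C, z) = 7 (Function('n')(C, z) = Add(2, 5) = 7)
Function('B')(t, v) = Add(2, Mul(-1, t), Mul(-1, v)) (Function('B')(t, v) = Add(3, Mul(-1, Add(Add(t, v), 1))) = Add(3, Mul(-1, Add(1, t, v))) = Add(3, Add(-1, Mul(-1, t), Mul(-1, v))) = Add(2, Mul(-1, t), Mul(-1, v)))
P = 8840 (P = Add(5, 8835) = 8840)
Mul(Add(45805, Add(Function('B')(7, 4), Mul(67, Function('n')(-6, 4)))), Add(Mul(2666, -3), P)) = Mul(Add(45805, Add(Add(2, Mul(-1, 7), Mul(-1, 4)), Mul(67, 7))), Add(Mul(2666, -3), 8840)) = Mul(Add(45805, Add(Add(2, -7, -4), 469)), Add(-7998, 8840)) = Mul(Add(45805, Add(-9, 469)), 842) = Mul(Add(45805, 460), 842) = Mul(46265, 842) = 38955130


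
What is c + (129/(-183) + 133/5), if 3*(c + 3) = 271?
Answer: 103604/915 ≈ 113.23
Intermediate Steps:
c = 262/3 (c = -3 + (⅓)*271 = -3 + 271/3 = 262/3 ≈ 87.333)
c + (129/(-183) + 133/5) = 262/3 + (129/(-183) + 133/5) = 262/3 + (129*(-1/183) + 133*(⅕)) = 262/3 + (-43/61 + 133/5) = 262/3 + 7898/305 = 103604/915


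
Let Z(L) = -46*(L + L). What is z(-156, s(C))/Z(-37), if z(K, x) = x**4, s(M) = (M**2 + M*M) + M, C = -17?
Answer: 99049307841/3404 ≈ 2.9098e+7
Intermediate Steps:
s(M) = M + 2*M**2 (s(M) = (M**2 + M**2) + M = 2*M**2 + M = M + 2*M**2)
Z(L) = -92*L
z(-156, s(C))/Z(-37) = (-17*(1 + 2*(-17)))**4/((-92*(-37))) = (-17*(1 - 34))**4/3404 = (-17*(-33))**4*(1/3404) = 561**4*(1/3404) = 99049307841*(1/3404) = 99049307841/3404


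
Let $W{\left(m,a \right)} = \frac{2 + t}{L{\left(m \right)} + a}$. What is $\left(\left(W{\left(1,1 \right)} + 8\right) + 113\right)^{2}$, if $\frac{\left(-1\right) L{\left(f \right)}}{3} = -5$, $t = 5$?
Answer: $\frac{3775249}{256} \approx 14747.0$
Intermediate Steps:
$L{\left(f \right)} = 15$ ($L{\left(f \right)} = \left(-3\right) \left(-5\right) = 15$)
$W{\left(m,a \right)} = \frac{7}{15 + a}$ ($W{\left(m,a \right)} = \frac{2 + 5}{15 + a} = \frac{7}{15 + a}$)
$\left(\left(W{\left(1,1 \right)} + 8\right) + 113\right)^{2} = \left(\left(\frac{7}{15 + 1} + 8\right) + 113\right)^{2} = \left(\left(\frac{7}{16} + 8\right) + 113\right)^{2} = \left(\frac{135}{16} + 113\right)^{2} = \left(\frac{1943}{16}\right)^{2} = \frac{3775249}{256}$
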